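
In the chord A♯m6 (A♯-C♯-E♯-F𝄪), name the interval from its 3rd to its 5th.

major third

So we need the interval from C♯ up to E♯.
C♯ up to E♯ spans 3 letter names and 4 semitones — a major third.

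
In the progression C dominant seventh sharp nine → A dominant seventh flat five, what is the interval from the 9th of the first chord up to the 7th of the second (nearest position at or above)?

diminished fourth

C dominant seventh sharp nine has D# as its 9th, and A dominant seventh flat five has G as its 7th.
D# up to G is 4 semitones, a half step narrower than a perfect fourth, so the interval is diminished.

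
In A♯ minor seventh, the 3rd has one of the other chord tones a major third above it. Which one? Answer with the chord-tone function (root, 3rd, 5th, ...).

A♯-7: A♯–C♯–E♯–G♯.
The 3rd is C♯. A major third above C♯ is E♯.
E♯ is the chord's 5th.

5th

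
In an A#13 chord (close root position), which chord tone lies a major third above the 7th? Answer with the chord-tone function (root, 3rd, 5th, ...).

9th

Spelling the chord: A#–C##–E#–G#–B#–F##.
The 7th is G#. A major third above G# is B#.
B# is the chord's 9th.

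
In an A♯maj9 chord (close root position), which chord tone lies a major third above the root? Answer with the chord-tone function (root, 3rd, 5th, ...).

Spelling the chord: A♯–C𝄪–E♯–G𝄪–B♯.
The root is A♯. A major third above A♯ is C𝄪.
C𝄪 is the chord's 3rd.

3rd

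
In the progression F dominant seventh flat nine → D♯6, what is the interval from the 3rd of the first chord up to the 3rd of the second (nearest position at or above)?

augmented sixth

F dominant seventh flat nine has A as its 3rd, and D♯6 has F𝄪 as its 3rd.
6 letter names make it a sixth; at 10 semitones (a half step wider than major) the quality is augmented.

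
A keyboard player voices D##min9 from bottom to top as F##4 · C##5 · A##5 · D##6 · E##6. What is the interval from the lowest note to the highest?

M14

The outer voices are F##4 and E##6.
From F## to E## is 23 semitones, exactly the major fourteenth.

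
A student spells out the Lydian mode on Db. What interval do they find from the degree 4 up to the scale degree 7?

perfect 4th

Spelling the Lydian mode on Db: Db Eb F G Ab Bb C.
Degree 4 = G; degree 7 = C.
From G to C is 5 semitones, exactly the perfect fourth.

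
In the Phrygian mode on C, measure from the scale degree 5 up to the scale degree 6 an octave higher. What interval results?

m9

The scale runs C Db Eb F G Ab Bb.
That puts G below Ab.
From G to Ab: 13 semitones over a ninth = minor.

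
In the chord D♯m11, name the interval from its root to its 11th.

The chord tones of D♯m11 (D♯ minor eleventh) are D♯-F♯-A♯-C♯-E♯-G♯.
Root = D♯; 11th = G♯.
From D♯ to G♯ is 17 semitones, exactly the perfect eleventh.

perfect eleventh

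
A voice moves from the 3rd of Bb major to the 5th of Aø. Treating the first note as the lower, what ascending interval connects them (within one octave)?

The 3rd of Bb major is D; the 5th of Aø is Eb.
D up to Eb is 1 semitone, a half step narrower than a major second, so the interval is minor.

minor second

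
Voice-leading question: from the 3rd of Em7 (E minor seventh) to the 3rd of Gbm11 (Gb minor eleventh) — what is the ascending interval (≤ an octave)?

diminished third

Em7 (E minor seventh) has G as its 3rd, and Gbm11 (Gb minor eleventh) has Bbb as its 3rd.
3 letter names make it a third; at 2 semitones (a whole step narrower than major) the quality is diminished.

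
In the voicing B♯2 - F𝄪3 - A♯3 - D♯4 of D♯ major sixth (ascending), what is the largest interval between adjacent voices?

perfect 5th

Adjacent intervals: B♯2→F𝄪3 = perfect fifth; F𝄪3→A♯3 = minor third; A♯3→D♯4 = perfect fourth.
The largest is B♯2 to F𝄪3, a perfect fifth (7 semitones).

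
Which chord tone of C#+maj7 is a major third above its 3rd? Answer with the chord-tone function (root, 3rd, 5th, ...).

5th

C#+maj7 (C# augmented major seventh) is spelled C#, E#, G##, B#.
The 3rd is E#. A major third above E# is G##.
G## is the chord's 5th.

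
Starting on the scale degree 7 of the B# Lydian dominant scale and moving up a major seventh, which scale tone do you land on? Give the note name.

G##

The scale is B# C## D## E## F## G## A#.
The scale degree 7 is A#; a major seventh above that is G## — scale degree 6.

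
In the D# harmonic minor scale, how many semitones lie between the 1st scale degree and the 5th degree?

7

The scale is D# E# F# G# A# B C##.
D# up to A# is a perfect fifth — 7 semitones.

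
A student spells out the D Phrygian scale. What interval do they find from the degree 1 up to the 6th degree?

Spelling the D Phrygian scale: D Eb F G A Bb C.
So we need the interval from D up to Bb.
D up to Bb is 8 semitones, a half step narrower than a major sixth, so the interval is minor.

minor sixth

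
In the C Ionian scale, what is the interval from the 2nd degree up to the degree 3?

major second

Spelling the C Ionian scale: C D E F G A B.
That puts D below E.
D up to E spans 2 letter names and 2 semitones — a major second.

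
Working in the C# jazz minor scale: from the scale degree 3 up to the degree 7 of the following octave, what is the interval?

augmented 12th

C# melodic minor: C# D# E F# G# A# B#.
That puts E below B#.
12 letter names make it a twelfth; at 20 semitones (a half step wider than perfect) the quality is augmented.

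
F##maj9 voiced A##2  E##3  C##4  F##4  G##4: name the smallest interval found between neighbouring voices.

Adjacent intervals: A##2→E##3 = perfect fifth; E##3→C##4 = minor sixth; C##4→F##4 = perfect fourth; F##4→G##4 = major second.
The smallest is F##4 to G##4, a major second (2 semitones).

M2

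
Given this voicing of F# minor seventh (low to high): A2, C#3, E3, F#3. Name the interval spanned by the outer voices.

The outer voices are A2 and F#3.
Counting 6 letters and 9 half steps from A gives a major sixth.

major 6th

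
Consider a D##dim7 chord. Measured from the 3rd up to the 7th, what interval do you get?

D##dim7 is spelled D##–F##–A#–C#.
3rd = F##; 7th = C#.
F## up to C# is 6 semitones, a half step narrower than a perfect fifth, so the interval is diminished.

diminished fifth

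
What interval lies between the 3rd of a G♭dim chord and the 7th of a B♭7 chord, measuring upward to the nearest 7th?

M7

The 3rd of G♭dim is B𝄫; the 7th of B♭7 is A♭.
From B𝄫 to A♭ is 11 semitones, exactly the major seventh.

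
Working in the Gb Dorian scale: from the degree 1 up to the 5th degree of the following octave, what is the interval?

perfect twelfth

Gb dorian: Gb Ab Bbb Cb Db Eb Fb.
Degree 1 = Gb; 5th degree (up an octave) = Db.
Gb up to Db spans 12 letter names and 19 semitones — a perfect twelfth.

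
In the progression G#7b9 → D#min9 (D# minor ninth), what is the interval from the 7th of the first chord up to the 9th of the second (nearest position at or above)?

major 7th

G#7b9 has F# as its 7th, and D#min9 (D# minor ninth) has E# as its 9th.
From F# to E# is 11 semitones, exactly the major seventh.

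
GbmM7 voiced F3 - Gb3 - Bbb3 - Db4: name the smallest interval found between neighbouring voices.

Adjacent intervals: F3→Gb3 = minor second; Gb3→Bbb3 = minor third; Bbb3→Db4 = major third.
The smallest is F3 to Gb3, a minor second (1 semitone).

minor second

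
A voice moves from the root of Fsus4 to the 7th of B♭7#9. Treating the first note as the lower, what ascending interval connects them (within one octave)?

The root of Fsus4 is F; the 7th of B♭7#9 is A♭.
3 letter names make it a third; at 3 semitones (a half step narrower than major) the quality is minor.

minor third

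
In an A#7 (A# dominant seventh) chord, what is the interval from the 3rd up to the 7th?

diminished fifth

A# dominant seventh is spelled A#–C##–E#–G#.
The 3rd is C## and the 7th is G#.
C## up to G# is 6 semitones, a half step narrower than a perfect fifth, so the interval is diminished.
This 3–7 tritone is the characteristic tension at the heart of the dominant sound.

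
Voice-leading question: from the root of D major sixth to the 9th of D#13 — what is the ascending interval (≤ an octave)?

The root of D major sixth is D; the 9th of D#13 is E#.
2 letter names make it a second; at 3 semitones (a half step wider than major) the quality is augmented.

A2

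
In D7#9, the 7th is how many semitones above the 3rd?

6

D7#9 (D dominant seventh sharp nine): D, F♯, A, C, E♯.
F♯ to C is a diminished fifth: 6 semitones.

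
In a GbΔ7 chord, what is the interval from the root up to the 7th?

M7

The chord tones of Gb major seventh are Gb Bb Db F.
The root is Gb and the 7th is F.
From Gb to F is 11 semitones, exactly the major seventh.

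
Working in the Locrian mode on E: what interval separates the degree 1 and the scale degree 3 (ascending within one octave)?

E locrian: E F G A B♭ C D.
Degree 1 = E; 3rd scale degree = G.
From E to G: 3 semitones over a third = minor.

m3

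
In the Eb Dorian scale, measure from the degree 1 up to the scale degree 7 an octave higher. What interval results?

minor fourteenth

The scale runs Eb F Gb Ab Bb C Db.
Degree 1 = Eb; 7th degree (up an octave) = Db.
From Eb to Db: 22 semitones over a fourteenth = minor.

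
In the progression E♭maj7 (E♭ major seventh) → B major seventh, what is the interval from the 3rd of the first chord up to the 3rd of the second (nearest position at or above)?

The 3rd of E♭maj7 (E♭ major seventh) is G; the 3rd of B major seventh is D♯.
G up to D♯ is 8 semitones, a half step wider than a perfect fifth, so the interval is augmented.

augmented fifth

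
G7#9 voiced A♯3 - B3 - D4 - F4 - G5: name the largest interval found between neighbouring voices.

M9

Adjacent intervals: A♯3→B3 = minor second; B3→D4 = minor third; D4→F4 = minor third; F4→G5 = major ninth.
The largest is F4 to G5, a major ninth (14 semitones).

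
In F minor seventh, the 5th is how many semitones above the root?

7

Spelling the chord: F, Ab, C, Eb.
F to C is a perfect fifth: 7 semitones.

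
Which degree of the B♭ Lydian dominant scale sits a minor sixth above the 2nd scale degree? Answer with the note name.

The scale is B♭ C D E F G A♭.
The 2nd scale degree is C; a minor sixth above that is A♭ — scale degree 7.

Ab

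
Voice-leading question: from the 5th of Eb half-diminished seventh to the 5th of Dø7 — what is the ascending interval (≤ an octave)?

major seventh

Eb half-diminished seventh has Bbb as its 5th, and Dø7 has Ab as its 5th.
From Bbb to Ab is 11 semitones, exactly the major seventh.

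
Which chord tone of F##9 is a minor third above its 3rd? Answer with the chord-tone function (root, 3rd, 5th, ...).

Spelling the chord: F##-A##-C##-E#-G##.
The 3rd is A##. A minor third above A## is C##.
C## is the chord's 5th.

5th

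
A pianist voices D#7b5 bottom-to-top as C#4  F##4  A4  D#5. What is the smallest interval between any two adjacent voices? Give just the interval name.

Adjacent intervals: C#4→F##4 = augmented fourth; F##4→A4 = diminished third; A4→D#5 = augmented fourth.
The smallest is F##4 to A4, a diminished third (2 semitones).

d3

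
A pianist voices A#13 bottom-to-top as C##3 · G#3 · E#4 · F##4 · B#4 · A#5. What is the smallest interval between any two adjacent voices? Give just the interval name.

Adjacent intervals: C##3→G#3 = diminished fifth; G#3→E#4 = major sixth; E#4→F##4 = major second; F##4→B#4 = perfect fourth; B#4→A#5 = minor seventh.
The smallest is E#4 to F##4, a major second (2 semitones).

M2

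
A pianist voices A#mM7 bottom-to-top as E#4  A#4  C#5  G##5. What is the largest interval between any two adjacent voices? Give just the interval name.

A5

Adjacent intervals: E#4→A#4 = perfect fourth; A#4→C#5 = minor third; C#5→G##5 = augmented fifth.
The largest is C#5 to G##5, an augmented fifth (8 semitones).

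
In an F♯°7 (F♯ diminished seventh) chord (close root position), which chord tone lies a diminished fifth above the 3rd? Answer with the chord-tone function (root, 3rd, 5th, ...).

F♯dim7 (F♯ diminished seventh): F♯-A-C-E♭.
The 3rd is A. A diminished fifth above A is E♭.
E♭ is the chord's 7th.

7th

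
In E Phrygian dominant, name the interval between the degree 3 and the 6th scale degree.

diminished 4th

E phrygian dominant: E F G# A B C D.
So we need the interval from G# up to C.
From G# to C: 4 semitones over a fourth = diminished.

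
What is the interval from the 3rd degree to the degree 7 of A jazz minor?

augmented 5th

The scale runs A B C D E F# G#.
So we need the interval from C up to G#.
C up to G# is 8 semitones, a half step wider than a perfect fifth, so the interval is augmented.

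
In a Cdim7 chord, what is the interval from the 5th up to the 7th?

m3

The chord tones of C°7 (C diminished seventh) are C–Eb–Gb–Bbb.
That puts Gb below Bbb.
Gb up to Bbb is 3 semitones, a half step narrower than a major third, so the interval is minor.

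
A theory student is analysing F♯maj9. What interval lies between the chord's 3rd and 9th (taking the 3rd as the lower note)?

F♯ major ninth: F♯ A♯ C♯ E♯ G♯.
That puts A♯ below G♯.
7 letter names make it a seventh; at 10 semitones (a half step narrower than major) the quality is minor.

m7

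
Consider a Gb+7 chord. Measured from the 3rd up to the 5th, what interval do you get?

M3

The chord tones of Gb+7 (Gb augmented seventh) are Gb Bb D Fb.
That puts Bb below D.
Counting 3 letters and 4 half steps from Bb gives a major third.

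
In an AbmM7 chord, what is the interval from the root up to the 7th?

M7

Spelling the chord: Ab-Cb-Eb-G.
So we need the interval from Ab up to G.
Counting 7 letters and 11 half steps from Ab gives a major seventh.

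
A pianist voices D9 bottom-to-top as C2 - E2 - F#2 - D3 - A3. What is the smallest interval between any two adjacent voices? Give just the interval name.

M2

Adjacent intervals: C2→E2 = major third; E2→F#2 = major second; F#2→D3 = minor sixth; D3→A3 = perfect fifth.
The smallest is E2 to F#2, a major second (2 semitones).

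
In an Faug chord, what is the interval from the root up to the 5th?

augmented fifth

The chord tones of F+ are F A C#.
That puts F below C#.
5 letter names make it a fifth; at 8 semitones (a half step wider than perfect) the quality is augmented.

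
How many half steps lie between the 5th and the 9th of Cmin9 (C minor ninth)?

7

Spelling the chord: C–E♭–G–B♭–D.
G to D is a perfect fifth: 7 semitones.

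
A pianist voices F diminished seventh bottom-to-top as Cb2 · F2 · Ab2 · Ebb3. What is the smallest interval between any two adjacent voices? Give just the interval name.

m3

Adjacent intervals: Cb2→F2 = augmented fourth; F2→Ab2 = minor third; Ab2→Ebb3 = diminished fifth.
The smallest is F2 to Ab2, a minor third (3 semitones).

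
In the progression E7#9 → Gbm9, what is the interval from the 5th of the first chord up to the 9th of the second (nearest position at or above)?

The 5th of E7#9 is B; the 9th of Gbm9 is Ab.
B up to Ab is 9 semitones, a whole step narrower than a major seventh, so the interval is diminished.

d7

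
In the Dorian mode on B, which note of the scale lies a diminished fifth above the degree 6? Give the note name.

The scale is B C♯ D E F♯ G♯ A.
The degree 6 is G♯; a diminished fifth above that is D — scale degree 3.

D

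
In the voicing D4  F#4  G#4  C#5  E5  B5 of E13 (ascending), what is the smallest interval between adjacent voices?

Adjacent intervals: D4→F#4 = major third; F#4→G#4 = major second; G#4→C#5 = perfect fourth; C#5→E5 = minor third; E5→B5 = perfect fifth.
The smallest is F#4 to G#4, a major second (2 semitones).

major 2nd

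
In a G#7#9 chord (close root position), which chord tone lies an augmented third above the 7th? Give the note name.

A##

G#7#9 (G# dominant seventh sharp nine): G#, B#, D#, F#, A##.
The 7th is F#. An augmented third above F# is A##.
A## is the chord's 9th.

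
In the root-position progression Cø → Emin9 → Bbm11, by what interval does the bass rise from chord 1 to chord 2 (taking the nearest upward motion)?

M3

The roots are C and E.
C up to E spans 3 letter names and 4 semitones — a major third.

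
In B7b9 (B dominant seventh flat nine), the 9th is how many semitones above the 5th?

6

B dominant seventh flat nine is spelled B D♯ F♯ A C.
F♯ to C is a diminished fifth: 6 semitones.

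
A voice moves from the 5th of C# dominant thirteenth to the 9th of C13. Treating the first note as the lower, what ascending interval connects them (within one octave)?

diminished 5th

C# dominant thirteenth has G# as its 5th, and C13 has D as its 9th.
From G# to D: 6 semitones over a fifth = diminished.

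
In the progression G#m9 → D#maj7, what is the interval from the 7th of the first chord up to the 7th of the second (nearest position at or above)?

G#m9 has F# as its 7th, and D#maj7 has C## as its 7th.
5 letter names make it a fifth; at 8 semitones (a half step wider than perfect) the quality is augmented.

A5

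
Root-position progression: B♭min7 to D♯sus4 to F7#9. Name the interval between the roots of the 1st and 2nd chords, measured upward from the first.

The roots are B♭ and D♯.
From B♭ to D♯: 5 semitones over a third = augmented.

augmented third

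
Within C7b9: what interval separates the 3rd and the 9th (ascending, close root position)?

diminished 7th

C dominant seventh flat nine: C E G Bb Db.
That puts E below Db.
E up to Db is 9 semitones, a whole step narrower than a major seventh, so the interval is diminished.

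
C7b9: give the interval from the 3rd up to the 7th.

Spelling the chord: C, E, G, Bb, Db.
The 3rd is E and the 7th is Bb.
E up to Bb is 6 semitones, a half step narrower than a perfect fifth, so the interval is diminished.

d5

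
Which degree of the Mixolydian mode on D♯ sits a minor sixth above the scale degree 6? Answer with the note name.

The scale is D♯ E♯ F𝄪 G♯ A♯ B♯ C♯.
The scale degree 6 is B♯; a minor sixth above that is G♯ — scale degree 4.

G#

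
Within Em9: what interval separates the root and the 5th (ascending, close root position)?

Emin9 (E minor ninth): E, G, B, D, F#.
So we need the interval from E up to B.
From E to B is 7 semitones, exactly the perfect fifth.

P5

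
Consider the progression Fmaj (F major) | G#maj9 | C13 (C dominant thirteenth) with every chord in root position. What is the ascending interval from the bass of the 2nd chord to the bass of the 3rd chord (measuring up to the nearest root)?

The roots are G# and C.
From G# to C: 4 semitones over a fourth = diminished.

d4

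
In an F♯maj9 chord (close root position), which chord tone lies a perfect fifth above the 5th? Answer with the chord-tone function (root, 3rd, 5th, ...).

The chord tones of F♯maj9 are F♯ A♯ C♯ E♯ G♯.
The 5th is C♯. A perfect fifth above C♯ is G♯.
G♯ is the chord's 9th.

9th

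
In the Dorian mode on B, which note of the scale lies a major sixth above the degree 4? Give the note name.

C#

The scale is B C# D E F# G# A.
The degree 4 is E; a major sixth above that is C# — scale degree 2.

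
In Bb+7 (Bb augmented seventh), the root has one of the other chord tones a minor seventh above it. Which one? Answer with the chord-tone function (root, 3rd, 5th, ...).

7th

The chord tones of Bb+7 are Bb D F# Ab.
The root is Bb. A minor seventh above Bb is Ab.
Ab is the chord's 7th.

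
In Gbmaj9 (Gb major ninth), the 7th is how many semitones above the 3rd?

Gbmaj9 (Gb major ninth) is spelled Gb, Bb, Db, F, Ab.
Bb to F is a perfect fifth: 7 semitones.

7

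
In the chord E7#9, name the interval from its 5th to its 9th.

The chord tones of E7#9 are E-G#-B-D-F##.
That puts B below F##.
5 letter names make it a fifth; at 8 semitones (a half step wider than perfect) the quality is augmented.

augmented fifth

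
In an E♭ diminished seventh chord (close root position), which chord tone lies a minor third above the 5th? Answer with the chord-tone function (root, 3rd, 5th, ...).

7th

E♭dim7 (E♭ diminished seventh) is spelled E♭–G♭–B𝄫–D𝄫.
The 5th is B𝄫. A minor third above B𝄫 is D𝄫.
D𝄫 is the chord's 7th.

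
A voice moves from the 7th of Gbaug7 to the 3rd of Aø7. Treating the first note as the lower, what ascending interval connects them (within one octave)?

augmented fifth

Gbaug7 has Fb as its 7th, and Aø7 has C as its 3rd.
Fb up to C is 8 semitones, a half step wider than a perfect fifth, so the interval is augmented.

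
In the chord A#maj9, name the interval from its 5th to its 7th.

The chord tones of A#maj9 (A# major ninth) are A# C## E# G## B#.
5th = E#; 7th = G##.
E# up to G## spans 3 letter names and 4 semitones — a major third.

M3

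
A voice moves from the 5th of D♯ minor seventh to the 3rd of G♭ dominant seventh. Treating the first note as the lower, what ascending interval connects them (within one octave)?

diminished second

The 5th of D♯ minor seventh is A♯; the 3rd of G♭ dominant seventh is B♭.
2 letter names make it a second; at 0 semitones (a whole step narrower than major) the quality is diminished.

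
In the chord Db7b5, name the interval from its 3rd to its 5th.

diminished 3rd

The chord tones of Db7b5 are Db–F–Abb–Cb.
The 3rd is F and the 5th is Abb.
From F to Abb: 2 semitones over a third = diminished.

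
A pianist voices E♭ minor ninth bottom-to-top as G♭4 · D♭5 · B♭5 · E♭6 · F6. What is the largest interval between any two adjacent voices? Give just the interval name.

Adjacent intervals: G♭4→D♭5 = perfect fifth; D♭5→B♭5 = major sixth; B♭5→E♭6 = perfect fourth; E♭6→F6 = major second.
The largest is D♭5 to B♭5, a major sixth (9 semitones).

major sixth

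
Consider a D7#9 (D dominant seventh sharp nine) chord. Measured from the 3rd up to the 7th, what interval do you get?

d5

D7#9 (D dominant seventh sharp nine): D-F#-A-C-E#.
3rd = F#; 7th = C.
5 letter names make it a fifth; at 6 semitones (a half step narrower than perfect) the quality is diminished.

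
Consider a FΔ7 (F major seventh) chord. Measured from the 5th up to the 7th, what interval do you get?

The chord tones of F major seventh are F, A, C, E.
The 5th is C and the 7th is E.
From C to E is 4 semitones, exactly the major third.

M3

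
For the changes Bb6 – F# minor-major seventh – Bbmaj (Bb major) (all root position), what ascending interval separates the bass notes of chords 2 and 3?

diminished 4th

The roots are F# and Bb.
From F# to Bb: 4 semitones over a fourth = diminished.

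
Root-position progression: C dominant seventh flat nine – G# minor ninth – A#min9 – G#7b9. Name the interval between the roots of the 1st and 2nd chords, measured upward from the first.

augmented fifth

The roots are C and G#.
C up to G# is 8 semitones, a half step wider than a perfect fifth, so the interval is augmented.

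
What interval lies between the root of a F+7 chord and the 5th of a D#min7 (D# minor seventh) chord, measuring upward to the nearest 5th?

F+7 has F as its root, and D#min7 (D# minor seventh) has A# as its 5th.
From F to A#: 5 semitones over a third = augmented.

augmented 3rd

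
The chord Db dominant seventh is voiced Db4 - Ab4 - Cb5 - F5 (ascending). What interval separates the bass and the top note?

The outer voices are Db4 and F5.
From Db to F is 16 semitones, exactly the major tenth.

major tenth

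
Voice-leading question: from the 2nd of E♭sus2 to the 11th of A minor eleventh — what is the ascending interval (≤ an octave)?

major 6th

E♭sus2 has F as its 2nd, and A minor eleventh has D as its 11th.
Counting 6 letters and 9 half steps from F gives a major sixth.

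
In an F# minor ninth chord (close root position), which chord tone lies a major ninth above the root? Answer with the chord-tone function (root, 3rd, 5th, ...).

9th

F#min9 (F# minor ninth) is spelled F# A C# E G#.
The root is F#. A major ninth above F# is G#.
G# is the chord's 9th.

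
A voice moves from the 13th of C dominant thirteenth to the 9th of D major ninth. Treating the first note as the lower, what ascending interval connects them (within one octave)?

C dominant thirteenth has A as its 13th, and D major ninth has E as its 9th.
From A to E is 7 semitones, exactly the perfect fifth.

perfect fifth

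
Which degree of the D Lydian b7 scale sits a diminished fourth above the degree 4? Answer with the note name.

The scale is D E F# G# A B C.
The degree 4 is G#; a diminished fourth above that is C — scale degree 7.

C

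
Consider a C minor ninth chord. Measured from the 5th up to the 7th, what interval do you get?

The chord tones of Cm9 (C minor ninth) are C Eb G Bb D.
That puts G below Bb.
3 letter names make it a third; at 3 semitones (a half step narrower than major) the quality is minor.

minor third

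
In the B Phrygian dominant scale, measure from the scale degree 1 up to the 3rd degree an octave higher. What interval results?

Spelling the B Phrygian dominant scale: B C D♯ E F♯ G A.
That puts B below D♯.
B up to D♯ spans 10 letter names and 16 semitones — a major tenth.

major 10th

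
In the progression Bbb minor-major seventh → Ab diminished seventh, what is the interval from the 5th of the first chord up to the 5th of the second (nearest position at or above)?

Bbb minor-major seventh has Fb as its 5th, and Ab diminished seventh has Ebb as its 5th.
From Fb to Ebb: 10 semitones over a seventh = minor.

minor seventh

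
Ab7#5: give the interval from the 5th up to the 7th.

Ab augmented seventh: Ab–C–E–Gb.
5th = E; 7th = Gb.
3 letter names make it a third; at 2 semitones (a whole step narrower than major) the quality is diminished.

diminished 3rd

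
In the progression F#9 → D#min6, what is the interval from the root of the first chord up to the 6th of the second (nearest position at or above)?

The root of F#9 is F#; the 6th of D#min6 is B#.
F# up to B# is 6 semitones, a half step wider than a perfect fourth, so the interval is augmented.

augmented fourth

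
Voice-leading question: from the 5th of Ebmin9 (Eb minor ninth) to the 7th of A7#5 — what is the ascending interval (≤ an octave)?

M6

Ebmin9 (Eb minor ninth) has Bb as its 5th, and A7#5 has G as its 7th.
From Bb to G is 9 semitones, exactly the major sixth.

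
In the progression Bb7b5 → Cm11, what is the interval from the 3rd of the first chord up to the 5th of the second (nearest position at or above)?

perfect fourth

Bb7b5 has D as its 3rd, and Cm11 has G as its 5th.
D up to G spans 4 letter names and 5 semitones — a perfect fourth.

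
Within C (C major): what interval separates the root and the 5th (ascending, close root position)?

The chord tones of C major are C-E-G.
So we need the interval from C up to G.
C up to G spans 5 letter names and 7 semitones — a perfect fifth.

perfect 5th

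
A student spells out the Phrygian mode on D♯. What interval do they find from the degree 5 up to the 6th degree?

minor second

Spelling the Phrygian mode on D♯: D♯ E F♯ G♯ A♯ B C♯.
The degree 5 is A♯ and the scale degree 6 is B.
From A♯ to B: 1 semitone over a second = minor.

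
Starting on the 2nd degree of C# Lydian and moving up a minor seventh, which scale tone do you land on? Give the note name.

The scale is C# D# E# F## G# A# B#.
The 2nd degree is D#; a minor seventh above that is C# — scale degree 1.

C#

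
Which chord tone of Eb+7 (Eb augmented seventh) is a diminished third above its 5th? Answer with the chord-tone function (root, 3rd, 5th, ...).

7th

The chord tones of Ebaug7 are Eb, G, B, Db.
The 5th is B. A diminished third above B is Db.
Db is the chord's 7th.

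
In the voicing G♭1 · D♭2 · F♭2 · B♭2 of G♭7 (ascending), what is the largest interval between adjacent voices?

perfect 5th

Adjacent intervals: G♭1→D♭2 = perfect fifth; D♭2→F♭2 = minor third; F♭2→B♭2 = augmented fourth.
The largest is G♭1 to D♭2, a perfect fifth (7 semitones).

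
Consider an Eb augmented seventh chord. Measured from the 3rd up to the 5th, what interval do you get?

major third

Spelling the chord: Eb-G-B-Db.
That puts G below B.
G up to B spans 3 letter names and 4 semitones — a major third.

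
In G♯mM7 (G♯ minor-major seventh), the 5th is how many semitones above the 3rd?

4

G♯ minor-major seventh is spelled G♯, B, D♯, F𝄪.
B to D♯ is a major third: 4 semitones.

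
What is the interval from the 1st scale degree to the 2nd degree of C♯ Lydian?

Spelling C♯ Lydian: C♯ D♯ E♯ F𝄪 G♯ A♯ B♯.
That puts C♯ below D♯.
From C♯ to D♯ is 2 semitones, exactly the major second.

major second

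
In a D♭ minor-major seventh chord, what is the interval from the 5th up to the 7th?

The chord tones of D♭m(maj7) (D♭ minor-major seventh) are D♭–F♭–A♭–C.
That puts A♭ below C.
From A♭ to C is 4 semitones, exactly the major third.

major third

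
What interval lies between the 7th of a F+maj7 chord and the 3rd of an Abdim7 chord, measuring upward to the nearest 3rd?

diminished sixth

F+maj7 has E as its 7th, and Abdim7 has Cb as its 3rd.
From E to Cb: 7 semitones over a sixth = diminished.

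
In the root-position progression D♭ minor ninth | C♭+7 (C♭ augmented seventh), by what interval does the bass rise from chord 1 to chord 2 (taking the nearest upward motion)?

The roots are D♭ and C♭.
D♭ up to C♭ is 10 semitones, a half step narrower than a major seventh, so the interval is minor.

minor 7th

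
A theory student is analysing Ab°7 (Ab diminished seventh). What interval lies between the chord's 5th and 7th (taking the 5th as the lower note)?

minor 3rd

Spelling the chord: Ab Cb Ebb Gbb.
That puts Ebb below Gbb.
Ebb up to Gbb is 3 semitones, a half step narrower than a major third, so the interval is minor.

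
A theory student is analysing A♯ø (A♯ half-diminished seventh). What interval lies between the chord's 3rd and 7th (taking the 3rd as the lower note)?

perfect fifth

Spelling the chord: A♯ C♯ E G♯.
So we need the interval from C♯ up to G♯.
C♯ up to G♯ spans 5 letter names and 7 semitones — a perfect fifth.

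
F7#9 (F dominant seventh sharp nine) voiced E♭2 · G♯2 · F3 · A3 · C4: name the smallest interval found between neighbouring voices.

m3

Adjacent intervals: E♭2→G♯2 = augmented third; G♯2→F3 = diminished seventh; F3→A3 = major third; A3→C4 = minor third.
The smallest is A3 to C4, a minor third (3 semitones).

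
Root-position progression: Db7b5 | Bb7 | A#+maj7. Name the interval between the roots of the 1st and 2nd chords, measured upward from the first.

The roots are Db and Bb.
From Db to Bb is 9 semitones, exactly the major sixth.

major sixth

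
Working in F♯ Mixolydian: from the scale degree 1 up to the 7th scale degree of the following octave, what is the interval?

Spelling F♯ Mixolydian: F♯ G♯ A♯ B C♯ D♯ E.
So we need the interval from F♯ up to E.
From F♯ to E: 22 semitones over a fourteenth = minor.

minor fourteenth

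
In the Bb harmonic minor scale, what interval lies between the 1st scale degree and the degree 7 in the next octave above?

major fourteenth

Bb harmonic minor: Bb C Db Eb F Gb A.
The 1st scale degree is Bb and the degree 7 (up an octave) is A.
From Bb to A is 23 semitones, exactly the major fourteenth.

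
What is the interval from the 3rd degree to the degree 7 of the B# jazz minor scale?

augmented 5th

B# melodic minor: B# C## D# E# F## G## A##.
3rd degree = D#; 7th degree = A##.
D# up to A## is 8 semitones, a half step wider than a perfect fifth, so the interval is augmented.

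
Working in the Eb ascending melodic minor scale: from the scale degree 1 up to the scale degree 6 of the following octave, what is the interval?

Eb melodic minor: Eb F Gb Ab Bb C D.
The scale degree 1 is Eb and the scale degree 6 (up an octave) is C.
From Eb to C is 21 semitones, exactly the major thirteenth.

M13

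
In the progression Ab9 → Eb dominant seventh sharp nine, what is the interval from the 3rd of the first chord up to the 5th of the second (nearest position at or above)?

minor seventh

The 3rd of Ab9 is C; the 5th of Eb dominant seventh sharp nine is Bb.
From C to Bb: 10 semitones over a seventh = minor.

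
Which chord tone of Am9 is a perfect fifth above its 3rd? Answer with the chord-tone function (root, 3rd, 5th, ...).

7th

The chord tones of Amin9 are A-C-E-G-B.
The 3rd is C. A perfect fifth above C is G.
G is the chord's 7th.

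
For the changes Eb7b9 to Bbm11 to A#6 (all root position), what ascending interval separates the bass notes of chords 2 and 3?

augmented 7th

The roots are Bb and A#.
7 letter names make it a seventh; at 12 semitones (a half step wider than major) the quality is augmented.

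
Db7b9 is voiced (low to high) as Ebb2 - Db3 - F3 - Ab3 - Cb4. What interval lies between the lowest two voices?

major 7th

Those voices are Ebb2 and Db3.
From Ebb to Db is 11 semitones, exactly the major seventh.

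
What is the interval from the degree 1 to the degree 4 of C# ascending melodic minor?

P4

The scale runs C# D# E F# G# A# B#.
Degree 1 = C#; 4th degree = F#.
C# up to F# spans 4 letter names and 5 semitones — a perfect fourth.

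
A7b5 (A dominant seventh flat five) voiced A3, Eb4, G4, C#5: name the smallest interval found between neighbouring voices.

major 3rd

Adjacent intervals: A3→Eb4 = diminished fifth; Eb4→G4 = major third; G4→C#5 = augmented fourth.
The smallest is Eb4 to G4, a major third (4 semitones).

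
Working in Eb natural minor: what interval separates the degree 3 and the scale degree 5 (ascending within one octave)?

major third

The scale runs Eb F Gb Ab Bb Cb Db.
Degree 3 = Gb; 5th scale degree = Bb.
Gb up to Bb spans 3 letter names and 4 semitones — a major third.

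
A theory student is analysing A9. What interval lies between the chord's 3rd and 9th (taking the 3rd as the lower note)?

minor seventh

A9 (A dominant ninth): A–C♯–E–G–B.
So we need the interval from C♯ up to B.
7 letter names make it a seventh; at 10 semitones (a half step narrower than major) the quality is minor.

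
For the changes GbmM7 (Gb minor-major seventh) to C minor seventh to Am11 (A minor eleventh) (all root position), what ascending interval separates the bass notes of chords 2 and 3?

major sixth

The roots are C and A.
Counting 6 letters and 9 half steps from C gives a major sixth.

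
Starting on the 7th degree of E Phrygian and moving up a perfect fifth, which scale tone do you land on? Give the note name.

The scale is E F G A B C D.
The 7th degree is D; a perfect fifth above that is A — scale degree 4.

A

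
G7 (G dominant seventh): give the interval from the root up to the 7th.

The chord tones of G7 (G dominant seventh) are G, B, D, F.
So we need the interval from G up to F.
From G to F: 10 semitones over a seventh = minor.

m7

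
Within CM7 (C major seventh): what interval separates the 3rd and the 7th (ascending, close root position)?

perfect fifth

Cmaj7 (C major seventh): C E G B.
That puts E below B.
From E to B is 7 semitones, exactly the perfect fifth.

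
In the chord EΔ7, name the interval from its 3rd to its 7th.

EM7 is spelled E G# B D#.
The 3rd is G# and the 7th is D#.
From G# to D# is 7 semitones, exactly the perfect fifth.

perfect fifth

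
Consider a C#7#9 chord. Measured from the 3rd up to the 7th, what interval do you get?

C#7#9 is spelled C#, E#, G#, B, D##.
So we need the interval from E# up to B.
E# up to B is 6 semitones, a half step narrower than a perfect fifth, so the interval is diminished.
This 3–7 tritone is the characteristic tension at the heart of the dominant sound.

d5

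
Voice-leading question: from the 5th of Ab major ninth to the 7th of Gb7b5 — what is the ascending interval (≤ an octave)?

minor second

Ab major ninth has Eb as its 5th, and Gb7b5 has Fb as its 7th.
Eb up to Fb is 1 semitone, a half step narrower than a major second, so the interval is minor.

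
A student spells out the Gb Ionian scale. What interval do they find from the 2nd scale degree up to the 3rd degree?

major 2nd

Gb major: Gb Ab Bb Cb Db Eb F.
2nd scale degree = Ab; 3rd degree = Bb.
Ab up to Bb spans 2 letter names and 2 semitones — a major second.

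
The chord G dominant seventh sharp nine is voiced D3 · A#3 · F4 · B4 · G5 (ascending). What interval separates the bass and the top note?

The outer voices are D3 and G5.
D up to G spans 18 letter names and 29 semitones — a perfect 18th.

perfect 18th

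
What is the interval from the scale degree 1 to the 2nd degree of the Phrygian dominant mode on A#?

The scale runs A# B C## D# E# F# G#.
So we need the interval from A# up to B.
A# up to B is 1 semitone, a half step narrower than a major second, so the interval is minor.

minor 2nd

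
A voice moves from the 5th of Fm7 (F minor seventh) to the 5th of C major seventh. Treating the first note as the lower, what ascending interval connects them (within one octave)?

perfect 5th

Fm7 (F minor seventh) has C as its 5th, and C major seventh has G as its 5th.
From C to G is 7 semitones, exactly the perfect fifth.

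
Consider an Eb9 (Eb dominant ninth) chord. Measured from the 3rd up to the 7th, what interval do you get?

diminished fifth

The chord tones of Eb9 (Eb dominant ninth) are Eb-G-Bb-Db-F.
So we need the interval from G up to Db.
5 letter names make it a fifth; at 6 semitones (a half step narrower than perfect) the quality is diminished.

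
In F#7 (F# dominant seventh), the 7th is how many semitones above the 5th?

3

F#7 (F# dominant seventh) is spelled F# A# C# E.
C# to E is a minor third: 3 semitones.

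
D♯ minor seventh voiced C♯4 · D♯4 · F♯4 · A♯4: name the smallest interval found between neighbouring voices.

Adjacent intervals: C♯4→D♯4 = major second; D♯4→F♯4 = minor third; F♯4→A♯4 = major third.
The smallest is C♯4 to D♯4, a major second (2 semitones).

M2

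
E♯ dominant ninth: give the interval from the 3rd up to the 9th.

Spelling the chord: E♯–G𝄪–B♯–D♯–F𝄪.
The 3rd is G𝄪 and the 9th is F𝄪.
From G𝄪 to F𝄪: 10 semitones over a seventh = minor.

minor 7th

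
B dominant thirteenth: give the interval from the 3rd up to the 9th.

B13 is spelled B, D♯, F♯, A, C♯, G♯.
The 3rd is D♯ and the 9th is C♯.
D♯ up to C♯ is 10 semitones, a half step narrower than a major seventh, so the interval is minor.

minor seventh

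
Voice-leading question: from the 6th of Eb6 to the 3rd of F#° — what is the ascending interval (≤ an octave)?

The 6th of Eb6 is C; the 3rd of F#° is A.
C up to A spans 6 letter names and 9 semitones — a major sixth.

M6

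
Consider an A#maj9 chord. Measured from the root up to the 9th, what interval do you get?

The chord tones of A#maj9 are A#–C##–E#–G##–B#.
So we need the interval from A# up to B#.
From A# to B# is 14 semitones, exactly the major ninth.

major ninth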